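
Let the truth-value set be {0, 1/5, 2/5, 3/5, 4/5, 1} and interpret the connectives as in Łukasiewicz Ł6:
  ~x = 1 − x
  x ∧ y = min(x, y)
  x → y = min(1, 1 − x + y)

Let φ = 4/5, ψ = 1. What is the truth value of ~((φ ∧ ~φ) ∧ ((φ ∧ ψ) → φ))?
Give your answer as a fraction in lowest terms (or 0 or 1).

~φ = ~4/5 = 1/5
φ ∧ ~φ = 4/5 ∧ 1/5 = 1/5
φ ∧ ψ = 4/5 ∧ 1 = 4/5
(φ ∧ ψ) → φ = 4/5 → 4/5 = 1
(φ ∧ ~φ) ∧ ((φ ∧ ψ) → φ) = 1/5 ∧ 1 = 1/5
~((φ ∧ ~φ) ∧ ((φ ∧ ψ) → φ)) = ~1/5 = 4/5

4/5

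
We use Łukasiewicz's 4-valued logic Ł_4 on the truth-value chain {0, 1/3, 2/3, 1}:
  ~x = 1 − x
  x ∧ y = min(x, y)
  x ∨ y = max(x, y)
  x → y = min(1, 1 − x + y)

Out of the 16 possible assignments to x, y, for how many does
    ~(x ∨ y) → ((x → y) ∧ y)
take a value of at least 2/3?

x = 0, y = 0 ↦ 0  <
x = 0, y = 1/3 ↦ 2/3  ≥
x = 0, y = 2/3 ↦ 1  ≥
x = 0, y = 1 ↦ 1  ≥
x = 1/3, y = 0 ↦ 1/3  <
x = 1/3, y = 1/3 ↦ 2/3  ≥
x = 1/3, y = 2/3 ↦ 1  ≥
x = 1/3, y = 1 ↦ 1  ≥
x = 2/3, y = 0 ↦ 2/3  ≥
x = 2/3, y = 1/3 ↦ 1  ≥
x = 2/3, y = 2/3 ↦ 1  ≥
x = 2/3, y = 1 ↦ 1  ≥
x = 1, y = 0 ↦ 1  ≥
x = 1, y = 1/3 ↦ 1  ≥
x = 1, y = 2/3 ↦ 1  ≥
x = 1, y = 1 ↦ 1  ≥
So 14 of the 16 assignments meet the threshold.

14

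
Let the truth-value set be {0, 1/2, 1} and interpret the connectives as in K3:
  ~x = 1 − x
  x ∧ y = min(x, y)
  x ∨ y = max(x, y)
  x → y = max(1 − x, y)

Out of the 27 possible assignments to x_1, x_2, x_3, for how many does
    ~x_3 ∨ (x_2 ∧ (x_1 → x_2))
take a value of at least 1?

value 1: 15 assignments (counts)
value 1/2: 9 assignments
value 0: 3 assignments
So 15 of the 27 assignments meet the threshold.

15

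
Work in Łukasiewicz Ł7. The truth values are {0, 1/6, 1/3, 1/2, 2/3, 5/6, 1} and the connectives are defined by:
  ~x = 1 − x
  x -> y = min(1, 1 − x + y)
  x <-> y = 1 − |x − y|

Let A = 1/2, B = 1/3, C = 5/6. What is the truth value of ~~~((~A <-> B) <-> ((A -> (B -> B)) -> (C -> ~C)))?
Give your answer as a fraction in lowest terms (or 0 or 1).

1/2

~A = ~1/2 = 1/2
~A <-> B = 1/2 <-> 1/3 = 5/6
B -> B = 1/3 -> 1/3 = 1
A -> (B -> B) = 1/2 -> 1 = 1
~C = ~5/6 = 1/6
C -> ~C = 5/6 -> 1/6 = 1/3
(A -> (B -> B)) -> (C -> ~C) = 1 -> 1/3 = 1/3
(~A <-> B) <-> ((A -> (B -> B)) -> (C -> ~C)) = 5/6 <-> 1/3 = 1/2
~((~A <-> B) <-> ((A -> (B -> B)) -> (C -> ~C))) = ~1/2 = 1/2
~~((~A <-> B) <-> ((A -> (B -> B)) -> (C -> ~C))) = ~1/2 = 1/2
~~~((~A <-> B) <-> ((A -> (B -> B)) -> (C -> ~C))) = ~1/2 = 1/2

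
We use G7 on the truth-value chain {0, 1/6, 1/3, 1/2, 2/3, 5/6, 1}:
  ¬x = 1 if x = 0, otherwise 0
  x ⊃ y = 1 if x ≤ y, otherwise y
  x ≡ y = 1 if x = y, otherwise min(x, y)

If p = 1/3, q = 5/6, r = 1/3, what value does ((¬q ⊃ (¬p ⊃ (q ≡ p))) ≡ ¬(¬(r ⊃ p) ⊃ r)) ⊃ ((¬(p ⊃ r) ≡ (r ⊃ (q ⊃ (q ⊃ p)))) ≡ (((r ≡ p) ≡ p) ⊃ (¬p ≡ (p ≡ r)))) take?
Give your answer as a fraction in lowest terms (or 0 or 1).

¬q = ¬5/6 = 0
¬p = ¬1/3 = 0
q ≡ p = 5/6 ≡ 1/3 = 1/3
¬p ⊃ (q ≡ p) = 0 ⊃ 1/3 = 1
¬q ⊃ (¬p ⊃ (q ≡ p)) = 0 ⊃ 1 = 1
r ⊃ p = 1/3 ⊃ 1/3 = 1
¬(r ⊃ p) = ¬1 = 0
¬(r ⊃ p) ⊃ r = 0 ⊃ 1/3 = 1
¬(¬(r ⊃ p) ⊃ r) = ¬1 = 0
(¬q ⊃ (¬p ⊃ (q ≡ p))) ≡ ¬(¬(r ⊃ p) ⊃ r) = 1 ≡ 0 = 0
p ⊃ r = 1/3 ⊃ 1/3 = 1
¬(p ⊃ r) = ¬1 = 0
q ⊃ p = 5/6 ⊃ 1/3 = 1/3
q ⊃ (q ⊃ p) = 5/6 ⊃ 1/3 = 1/3
r ⊃ (q ⊃ (q ⊃ p)) = 1/3 ⊃ 1/3 = 1
¬(p ⊃ r) ≡ (r ⊃ (q ⊃ (q ⊃ p))) = 0 ≡ 1 = 0
r ≡ p = 1/3 ≡ 1/3 = 1
(r ≡ p) ≡ p = 1 ≡ 1/3 = 1/3
¬p = ¬1/3 = 0
p ≡ r = 1/3 ≡ 1/3 = 1
¬p ≡ (p ≡ r) = 0 ≡ 1 = 0
((r ≡ p) ≡ p) ⊃ (¬p ≡ (p ≡ r)) = 1/3 ⊃ 0 = 0
(¬(p ⊃ r) ≡ (r ⊃ (q ⊃ (q ⊃ p)))) ≡ (((r ≡ p) ≡ p) ⊃ (¬p ≡ (p ≡ r))) = 0 ≡ 0 = 1
((¬q ⊃ (¬p ⊃ (q ≡ p))) ≡ ¬(¬(r ⊃ p) ⊃ r)) ⊃ ((¬(p ⊃ r) ≡ (r ⊃ (q ⊃ (q ⊃ p)))) ≡ (((r ≡ p) ≡ p) ⊃ (¬p ≡ (p ≡ r)))) = 0 ⊃ 1 = 1

1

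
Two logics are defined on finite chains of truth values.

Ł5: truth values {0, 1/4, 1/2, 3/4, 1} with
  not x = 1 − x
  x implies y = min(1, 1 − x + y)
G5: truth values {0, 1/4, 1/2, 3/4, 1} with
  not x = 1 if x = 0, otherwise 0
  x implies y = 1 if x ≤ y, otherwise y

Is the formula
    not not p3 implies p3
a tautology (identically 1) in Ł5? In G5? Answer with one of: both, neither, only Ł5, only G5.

only Ł5

In Ł5: every assignment gives 1 — tautology.
In G5: at p3 = 1/4 the value is 1/4 — not a tautology.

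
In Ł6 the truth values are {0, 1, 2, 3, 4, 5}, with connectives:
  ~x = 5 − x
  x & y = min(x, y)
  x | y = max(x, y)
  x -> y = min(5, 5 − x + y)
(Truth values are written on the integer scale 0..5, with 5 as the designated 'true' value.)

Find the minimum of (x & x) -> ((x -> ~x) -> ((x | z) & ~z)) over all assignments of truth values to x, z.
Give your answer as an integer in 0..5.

Take x = 2, z = 5:
x & x = 2 & 2 = 2
~x = ~2 = 3
x -> ~x = 2 -> 3 = 5
x | z = 2 | 5 = 5
~z = ~5 = 0
(x | z) & ~z = 5 & 0 = 0
(x -> ~x) -> ((x | z) & ~z) = 5 -> 0 = 0
(x & x) -> ((x -> ~x) -> ((x | z) & ~z)) = 2 -> 0 = 3
No assignment yields a value below 3, so this is the minimum.

3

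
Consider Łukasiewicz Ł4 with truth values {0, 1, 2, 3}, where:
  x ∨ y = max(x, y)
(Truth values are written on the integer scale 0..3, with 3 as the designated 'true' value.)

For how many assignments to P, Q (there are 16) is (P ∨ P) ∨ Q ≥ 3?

7

P = 0, Q = 0 ↦ 0  <
P = 0, Q = 1 ↦ 1  <
P = 0, Q = 2 ↦ 2  <
P = 0, Q = 3 ↦ 3  ≥
P = 1, Q = 0 ↦ 1  <
P = 1, Q = 1 ↦ 1  <
P = 1, Q = 2 ↦ 2  <
P = 1, Q = 3 ↦ 3  ≥
P = 2, Q = 0 ↦ 2  <
P = 2, Q = 1 ↦ 2  <
P = 2, Q = 2 ↦ 2  <
P = 2, Q = 3 ↦ 3  ≥
P = 3, Q = 0 ↦ 3  ≥
P = 3, Q = 1 ↦ 3  ≥
P = 3, Q = 2 ↦ 3  ≥
P = 3, Q = 3 ↦ 3  ≥
So 7 of the 16 assignments meet the threshold.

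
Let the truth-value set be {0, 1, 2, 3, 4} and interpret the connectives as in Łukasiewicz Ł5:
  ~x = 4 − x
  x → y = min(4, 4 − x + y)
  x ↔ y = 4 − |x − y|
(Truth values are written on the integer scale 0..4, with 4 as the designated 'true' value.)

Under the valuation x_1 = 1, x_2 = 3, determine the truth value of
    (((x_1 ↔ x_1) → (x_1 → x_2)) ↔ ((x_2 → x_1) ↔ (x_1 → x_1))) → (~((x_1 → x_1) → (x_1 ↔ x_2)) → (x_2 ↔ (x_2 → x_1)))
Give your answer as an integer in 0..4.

4

x_1 ↔ x_1 = 1 ↔ 1 = 4
x_1 → x_2 = 1 → 3 = 4
(x_1 ↔ x_1) → (x_1 → x_2) = 4 → 4 = 4
x_2 → x_1 = 3 → 1 = 2
x_1 → x_1 = 1 → 1 = 4
(x_2 → x_1) ↔ (x_1 → x_1) = 2 ↔ 4 = 2
((x_1 ↔ x_1) → (x_1 → x_2)) ↔ ((x_2 → x_1) ↔ (x_1 → x_1)) = 4 ↔ 2 = 2
x_1 → x_1 = 1 → 1 = 4
x_1 ↔ x_2 = 1 ↔ 3 = 2
(x_1 → x_1) → (x_1 ↔ x_2) = 4 → 2 = 2
~((x_1 → x_1) → (x_1 ↔ x_2)) = ~2 = 2
x_2 → x_1 = 3 → 1 = 2
x_2 ↔ (x_2 → x_1) = 3 ↔ 2 = 3
~((x_1 → x_1) → (x_1 ↔ x_2)) → (x_2 ↔ (x_2 → x_1)) = 2 → 3 = 4
(((x_1 ↔ x_1) → (x_1 → x_2)) ↔ ((x_2 → x_1) ↔ (x_1 → x_1))) → (~((x_1 → x_1) → (x_1 ↔ x_2)) → (x_2 ↔ (x_2 → x_1))) = 2 → 4 = 4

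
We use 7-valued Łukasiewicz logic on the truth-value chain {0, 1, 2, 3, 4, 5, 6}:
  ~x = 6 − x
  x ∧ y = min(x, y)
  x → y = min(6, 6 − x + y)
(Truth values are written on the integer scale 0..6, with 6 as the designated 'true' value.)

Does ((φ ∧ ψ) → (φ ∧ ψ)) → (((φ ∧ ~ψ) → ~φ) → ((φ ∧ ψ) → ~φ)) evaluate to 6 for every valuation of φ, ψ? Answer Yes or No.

No

Counterexample: take φ = 4, ψ = 4.
φ ∧ ψ = 4 ∧ 4 = 4
φ ∧ ψ = 4 ∧ 4 = 4
(φ ∧ ψ) → (φ ∧ ψ) = 4 → 4 = 6
~ψ = ~4 = 2
φ ∧ ~ψ = 4 ∧ 2 = 2
~φ = ~4 = 2
(φ ∧ ~ψ) → ~φ = 2 → 2 = 6
φ ∧ ψ = 4 ∧ 4 = 4
~φ = ~4 = 2
(φ ∧ ψ) → ~φ = 4 → 2 = 4
((φ ∧ ~ψ) → ~φ) → ((φ ∧ ψ) → ~φ) = 6 → 4 = 4
((φ ∧ ψ) → (φ ∧ ψ)) → (((φ ∧ ~ψ) → ~φ) → ((φ ∧ ψ) → ~φ)) = 6 → 4 = 4
This gives 4 ≠ 6.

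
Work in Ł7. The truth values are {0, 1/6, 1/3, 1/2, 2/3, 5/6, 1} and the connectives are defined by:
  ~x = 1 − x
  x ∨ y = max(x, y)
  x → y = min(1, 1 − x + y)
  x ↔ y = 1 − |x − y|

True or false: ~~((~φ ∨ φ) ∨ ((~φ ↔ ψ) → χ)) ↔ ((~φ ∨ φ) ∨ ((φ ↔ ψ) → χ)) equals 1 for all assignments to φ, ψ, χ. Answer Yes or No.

Counterexample: take φ = 1/6, ψ = 0, χ = 1/6.
~φ = ~1/6 = 5/6
~φ ∨ φ = 5/6 ∨ 1/6 = 5/6
~φ = ~1/6 = 5/6
~φ ↔ ψ = 5/6 ↔ 0 = 1/6
(~φ ↔ ψ) → χ = 1/6 → 1/6 = 1
(~φ ∨ φ) ∨ ((~φ ↔ ψ) → χ) = 5/6 ∨ 1 = 1
~((~φ ∨ φ) ∨ ((~φ ↔ ψ) → χ)) = ~1 = 0
~~((~φ ∨ φ) ∨ ((~φ ↔ ψ) → χ)) = ~0 = 1
~φ = ~1/6 = 5/6
~φ ∨ φ = 5/6 ∨ 1/6 = 5/6
φ ↔ ψ = 1/6 ↔ 0 = 5/6
(φ ↔ ψ) → χ = 5/6 → 1/6 = 1/3
(~φ ∨ φ) ∨ ((φ ↔ ψ) → χ) = 5/6 ∨ 1/3 = 5/6
~~((~φ ∨ φ) ∨ ((~φ ↔ ψ) → χ)) ↔ ((~φ ∨ φ) ∨ ((φ ↔ ψ) → χ)) = 1 ↔ 5/6 = 5/6
This gives 5/6 ≠ 1.

No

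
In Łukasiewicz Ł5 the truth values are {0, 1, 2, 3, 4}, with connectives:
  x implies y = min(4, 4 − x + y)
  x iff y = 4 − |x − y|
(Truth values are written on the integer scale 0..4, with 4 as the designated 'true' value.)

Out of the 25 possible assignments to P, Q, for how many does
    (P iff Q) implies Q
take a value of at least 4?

value 4: 13 assignments (counts)
value 3: 5 assignments
value 2: 4 assignments
value 1: 2 assignments
value 0: 1 assignment
So 13 of the 25 assignments meet the threshold.

13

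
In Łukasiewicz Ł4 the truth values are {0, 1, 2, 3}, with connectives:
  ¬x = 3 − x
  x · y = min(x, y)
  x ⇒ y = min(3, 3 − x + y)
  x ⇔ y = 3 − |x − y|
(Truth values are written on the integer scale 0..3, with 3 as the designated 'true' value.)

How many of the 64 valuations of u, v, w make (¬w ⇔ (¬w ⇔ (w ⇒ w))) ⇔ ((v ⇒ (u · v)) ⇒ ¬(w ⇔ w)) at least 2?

value 3: 4 assignments (counts)
value 2: 8 assignments (counts)
value 1: 12 assignments
value 0: 40 assignments
So 12 of the 64 assignments meet the threshold.

12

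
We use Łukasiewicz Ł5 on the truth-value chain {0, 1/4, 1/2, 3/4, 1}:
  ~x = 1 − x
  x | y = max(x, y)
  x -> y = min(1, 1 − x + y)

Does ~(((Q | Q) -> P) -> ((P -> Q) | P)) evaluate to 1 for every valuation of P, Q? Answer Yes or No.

No

Counterexample: take P = 0, Q = 0.
Q | Q = 0 | 0 = 0
(Q | Q) -> P = 0 -> 0 = 1
P -> Q = 0 -> 0 = 1
(P -> Q) | P = 1 | 0 = 1
((Q | Q) -> P) -> ((P -> Q) | P) = 1 -> 1 = 1
~(((Q | Q) -> P) -> ((P -> Q) | P)) = ~1 = 0
This gives 0 ≠ 1.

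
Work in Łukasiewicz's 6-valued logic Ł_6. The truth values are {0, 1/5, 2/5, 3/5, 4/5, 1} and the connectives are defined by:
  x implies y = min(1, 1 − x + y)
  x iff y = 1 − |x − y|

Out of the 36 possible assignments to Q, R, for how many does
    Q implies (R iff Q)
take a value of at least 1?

27

value 1: 27 assignments (counts)
value 4/5: 3 assignments
value 3/5: 2 assignments
value 2/5: 2 assignments
value 1/5: 1 assignment
value 0: 1 assignment
So 27 of the 36 assignments meet the threshold.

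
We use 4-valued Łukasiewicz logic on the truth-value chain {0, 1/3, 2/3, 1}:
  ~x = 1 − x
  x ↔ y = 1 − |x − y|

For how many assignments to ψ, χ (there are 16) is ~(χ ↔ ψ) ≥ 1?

2

ψ = 0, χ = 0 ↦ 0  <
ψ = 0, χ = 1/3 ↦ 1/3  <
ψ = 0, χ = 2/3 ↦ 2/3  <
ψ = 0, χ = 1 ↦ 1  ≥
ψ = 1/3, χ = 0 ↦ 1/3  <
ψ = 1/3, χ = 1/3 ↦ 0  <
ψ = 1/3, χ = 2/3 ↦ 1/3  <
ψ = 1/3, χ = 1 ↦ 2/3  <
ψ = 2/3, χ = 0 ↦ 2/3  <
ψ = 2/3, χ = 1/3 ↦ 1/3  <
ψ = 2/3, χ = 2/3 ↦ 0  <
ψ = 2/3, χ = 1 ↦ 1/3  <
ψ = 1, χ = 0 ↦ 1  ≥
ψ = 1, χ = 1/3 ↦ 2/3  <
ψ = 1, χ = 2/3 ↦ 1/3  <
ψ = 1, χ = 1 ↦ 0  <
So 2 of the 16 assignments meet the threshold.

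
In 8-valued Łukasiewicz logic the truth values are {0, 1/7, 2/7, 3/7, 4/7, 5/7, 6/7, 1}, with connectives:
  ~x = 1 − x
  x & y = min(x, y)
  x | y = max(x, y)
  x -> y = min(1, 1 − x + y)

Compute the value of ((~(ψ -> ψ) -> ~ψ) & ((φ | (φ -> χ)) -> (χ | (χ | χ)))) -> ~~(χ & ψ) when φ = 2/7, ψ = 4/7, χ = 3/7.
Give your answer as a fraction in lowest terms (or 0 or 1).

1

ψ -> ψ = 4/7 -> 4/7 = 1
~(ψ -> ψ) = ~1 = 0
~ψ = ~4/7 = 3/7
~(ψ -> ψ) -> ~ψ = 0 -> 3/7 = 1
φ -> χ = 2/7 -> 3/7 = 1
φ | (φ -> χ) = 2/7 | 1 = 1
χ | χ = 3/7 | 3/7 = 3/7
χ | (χ | χ) = 3/7 | 3/7 = 3/7
(φ | (φ -> χ)) -> (χ | (χ | χ)) = 1 -> 3/7 = 3/7
(~(ψ -> ψ) -> ~ψ) & ((φ | (φ -> χ)) -> (χ | (χ | χ))) = 1 & 3/7 = 3/7
χ & ψ = 3/7 & 4/7 = 3/7
~(χ & ψ) = ~3/7 = 4/7
~~(χ & ψ) = ~4/7 = 3/7
((~(ψ -> ψ) -> ~ψ) & ((φ | (φ -> χ)) -> (χ | (χ | χ)))) -> ~~(χ & ψ) = 3/7 -> 3/7 = 1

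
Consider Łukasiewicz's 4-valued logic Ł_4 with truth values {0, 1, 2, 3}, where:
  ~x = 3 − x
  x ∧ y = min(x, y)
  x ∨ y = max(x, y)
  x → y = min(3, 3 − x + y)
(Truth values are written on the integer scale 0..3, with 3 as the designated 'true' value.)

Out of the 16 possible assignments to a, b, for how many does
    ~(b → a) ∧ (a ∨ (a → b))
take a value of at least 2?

3

a = 0, b = 0 ↦ 0  <
a = 0, b = 1 ↦ 1  <
a = 0, b = 2 ↦ 2  ≥
a = 0, b = 3 ↦ 3  ≥
a = 1, b = 0 ↦ 0  <
a = 1, b = 1 ↦ 0  <
a = 1, b = 2 ↦ 1  <
a = 1, b = 3 ↦ 2  ≥
a = 2, b = 0 ↦ 0  <
a = 2, b = 1 ↦ 0  <
a = 2, b = 2 ↦ 0  <
a = 2, b = 3 ↦ 1  <
a = 3, b = 0 ↦ 0  <
a = 3, b = 1 ↦ 0  <
a = 3, b = 2 ↦ 0  <
a = 3, b = 3 ↦ 0  <
So 3 of the 16 assignments meet the threshold.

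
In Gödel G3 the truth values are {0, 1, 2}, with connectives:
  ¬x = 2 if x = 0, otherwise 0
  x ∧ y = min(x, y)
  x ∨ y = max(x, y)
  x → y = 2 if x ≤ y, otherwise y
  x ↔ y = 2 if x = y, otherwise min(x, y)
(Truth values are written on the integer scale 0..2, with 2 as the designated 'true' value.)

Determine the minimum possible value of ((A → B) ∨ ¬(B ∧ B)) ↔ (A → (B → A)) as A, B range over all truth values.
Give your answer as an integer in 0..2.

Take A = 2, B = 1:
A → B = 2 → 1 = 1
B ∧ B = 1 ∧ 1 = 1
¬(B ∧ B) = ¬1 = 0
(A → B) ∨ ¬(B ∧ B) = 1 ∨ 0 = 1
B → A = 1 → 2 = 2
A → (B → A) = 2 → 2 = 2
((A → B) ∨ ¬(B ∧ B)) ↔ (A → (B → A)) = 1 ↔ 2 = 1
No assignment yields a value below 1, so this is the minimum.

1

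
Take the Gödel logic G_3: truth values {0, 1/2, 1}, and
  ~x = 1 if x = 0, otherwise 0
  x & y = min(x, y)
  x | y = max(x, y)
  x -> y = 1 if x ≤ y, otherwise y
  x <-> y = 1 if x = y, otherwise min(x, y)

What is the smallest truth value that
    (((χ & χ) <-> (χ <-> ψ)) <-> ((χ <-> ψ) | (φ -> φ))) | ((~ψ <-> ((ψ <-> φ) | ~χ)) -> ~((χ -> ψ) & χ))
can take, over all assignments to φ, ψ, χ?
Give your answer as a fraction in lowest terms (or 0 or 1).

1/2

Take φ = 0, ψ = 1/2, χ = 1/2:
χ & χ = 1/2 & 1/2 = 1/2
χ <-> ψ = 1/2 <-> 1/2 = 1
(χ & χ) <-> (χ <-> ψ) = 1/2 <-> 1 = 1/2
χ <-> ψ = 1/2 <-> 1/2 = 1
φ -> φ = 0 -> 0 = 1
(χ <-> ψ) | (φ -> φ) = 1 | 1 = 1
((χ & χ) <-> (χ <-> ψ)) <-> ((χ <-> ψ) | (φ -> φ)) = 1/2 <-> 1 = 1/2
~ψ = ~1/2 = 0
ψ <-> φ = 1/2 <-> 0 = 0
~χ = ~1/2 = 0
(ψ <-> φ) | ~χ = 0 | 0 = 0
~ψ <-> ((ψ <-> φ) | ~χ) = 0 <-> 0 = 1
χ -> ψ = 1/2 -> 1/2 = 1
(χ -> ψ) & χ = 1 & 1/2 = 1/2
~((χ -> ψ) & χ) = ~1/2 = 0
(~ψ <-> ((ψ <-> φ) | ~χ)) -> ~((χ -> ψ) & χ) = 1 -> 0 = 0
(((χ & χ) <-> (χ <-> ψ)) <-> ((χ <-> ψ) | (φ -> φ))) | ((~ψ <-> ((ψ <-> φ) | ~χ)) -> ~((χ -> ψ) & χ)) = 1/2 | 0 = 1/2
No assignment yields a value below 1/2, so this is the minimum.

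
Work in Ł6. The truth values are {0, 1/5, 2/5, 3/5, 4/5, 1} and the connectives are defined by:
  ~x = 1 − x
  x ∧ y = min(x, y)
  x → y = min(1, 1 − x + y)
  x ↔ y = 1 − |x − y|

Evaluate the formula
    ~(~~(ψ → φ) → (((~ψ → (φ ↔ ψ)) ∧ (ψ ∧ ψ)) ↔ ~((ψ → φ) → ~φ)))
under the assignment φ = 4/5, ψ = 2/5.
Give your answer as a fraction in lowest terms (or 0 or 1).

2/5

ψ → φ = 2/5 → 4/5 = 1
~(ψ → φ) = ~1 = 0
~~(ψ → φ) = ~0 = 1
~ψ = ~2/5 = 3/5
φ ↔ ψ = 4/5 ↔ 2/5 = 3/5
~ψ → (φ ↔ ψ) = 3/5 → 3/5 = 1
ψ ∧ ψ = 2/5 ∧ 2/5 = 2/5
(~ψ → (φ ↔ ψ)) ∧ (ψ ∧ ψ) = 1 ∧ 2/5 = 2/5
ψ → φ = 2/5 → 4/5 = 1
~φ = ~4/5 = 1/5
(ψ → φ) → ~φ = 1 → 1/5 = 1/5
~((ψ → φ) → ~φ) = ~1/5 = 4/5
((~ψ → (φ ↔ ψ)) ∧ (ψ ∧ ψ)) ↔ ~((ψ → φ) → ~φ) = 2/5 ↔ 4/5 = 3/5
~~(ψ → φ) → (((~ψ → (φ ↔ ψ)) ∧ (ψ ∧ ψ)) ↔ ~((ψ → φ) → ~φ)) = 1 → 3/5 = 3/5
~(~~(ψ → φ) → (((~ψ → (φ ↔ ψ)) ∧ (ψ ∧ ψ)) ↔ ~((ψ → φ) → ~φ))) = ~3/5 = 2/5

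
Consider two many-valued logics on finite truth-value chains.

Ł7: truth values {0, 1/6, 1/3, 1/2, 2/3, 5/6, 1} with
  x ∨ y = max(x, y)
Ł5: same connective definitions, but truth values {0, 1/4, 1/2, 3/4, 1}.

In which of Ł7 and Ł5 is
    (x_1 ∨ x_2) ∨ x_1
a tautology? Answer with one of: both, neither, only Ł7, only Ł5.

neither

In Ł7: at x_1 = 0, x_2 = 0 the value is 0 — not a tautology.
In Ł5: at x_1 = 0, x_2 = 0 the value is 0 — not a tautology.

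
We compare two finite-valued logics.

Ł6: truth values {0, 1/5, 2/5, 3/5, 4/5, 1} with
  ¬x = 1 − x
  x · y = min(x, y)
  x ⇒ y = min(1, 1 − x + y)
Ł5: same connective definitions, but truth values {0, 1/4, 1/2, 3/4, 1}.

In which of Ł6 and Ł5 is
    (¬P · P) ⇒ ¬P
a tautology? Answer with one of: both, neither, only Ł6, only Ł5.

In Ł6: every assignment gives 1 — tautology.
In Ł5: every assignment gives 1 — tautology.

both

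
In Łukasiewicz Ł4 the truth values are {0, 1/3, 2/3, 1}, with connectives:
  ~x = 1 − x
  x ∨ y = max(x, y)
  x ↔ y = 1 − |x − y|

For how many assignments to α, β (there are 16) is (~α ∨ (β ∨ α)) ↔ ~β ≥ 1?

α = 0, β = 0 ↦ 1  ≥
α = 0, β = 1/3 ↦ 2/3  <
α = 0, β = 2/3 ↦ 1/3  <
α = 0, β = 1 ↦ 0  <
α = 1/3, β = 0 ↦ 2/3  <
α = 1/3, β = 1/3 ↦ 1  ≥
α = 1/3, β = 2/3 ↦ 2/3  <
α = 1/3, β = 1 ↦ 0  <
α = 2/3, β = 0 ↦ 2/3  <
α = 2/3, β = 1/3 ↦ 1  ≥
α = 2/3, β = 2/3 ↦ 2/3  <
α = 2/3, β = 1 ↦ 0  <
α = 1, β = 0 ↦ 1  ≥
α = 1, β = 1/3 ↦ 2/3  <
α = 1, β = 2/3 ↦ 1/3  <
α = 1, β = 1 ↦ 0  <
So 4 of the 16 assignments meet the threshold.

4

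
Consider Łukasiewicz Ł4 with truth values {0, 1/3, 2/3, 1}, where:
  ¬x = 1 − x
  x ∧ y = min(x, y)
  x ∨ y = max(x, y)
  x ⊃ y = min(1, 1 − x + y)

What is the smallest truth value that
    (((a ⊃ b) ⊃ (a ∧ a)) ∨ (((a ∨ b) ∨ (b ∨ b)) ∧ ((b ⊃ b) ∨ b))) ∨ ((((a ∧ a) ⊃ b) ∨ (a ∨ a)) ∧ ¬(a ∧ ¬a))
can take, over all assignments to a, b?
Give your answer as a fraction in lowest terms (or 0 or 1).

Take a = 1/3, b = 0:
a ⊃ b = 1/3 ⊃ 0 = 2/3
a ∧ a = 1/3 ∧ 1/3 = 1/3
(a ⊃ b) ⊃ (a ∧ a) = 2/3 ⊃ 1/3 = 2/3
a ∨ b = 1/3 ∨ 0 = 1/3
b ∨ b = 0 ∨ 0 = 0
(a ∨ b) ∨ (b ∨ b) = 1/3 ∨ 0 = 1/3
b ⊃ b = 0 ⊃ 0 = 1
(b ⊃ b) ∨ b = 1 ∨ 0 = 1
((a ∨ b) ∨ (b ∨ b)) ∧ ((b ⊃ b) ∨ b) = 1/3 ∧ 1 = 1/3
((a ⊃ b) ⊃ (a ∧ a)) ∨ (((a ∨ b) ∨ (b ∨ b)) ∧ ((b ⊃ b) ∨ b)) = 2/3 ∨ 1/3 = 2/3
a ∧ a = 1/3 ∧ 1/3 = 1/3
(a ∧ a) ⊃ b = 1/3 ⊃ 0 = 2/3
a ∨ a = 1/3 ∨ 1/3 = 1/3
((a ∧ a) ⊃ b) ∨ (a ∨ a) = 2/3 ∨ 1/3 = 2/3
¬a = ¬1/3 = 2/3
a ∧ ¬a = 1/3 ∧ 2/3 = 1/3
¬(a ∧ ¬a) = ¬1/3 = 2/3
(((a ∧ a) ⊃ b) ∨ (a ∨ a)) ∧ ¬(a ∧ ¬a) = 2/3 ∧ 2/3 = 2/3
(((a ⊃ b) ⊃ (a ∧ a)) ∨ (((a ∨ b) ∨ (b ∨ b)) ∧ ((b ⊃ b) ∨ b))) ∨ ((((a ∧ a) ⊃ b) ∨ (a ∨ a)) ∧ ¬(a ∧ ¬a)) = 2/3 ∨ 2/3 = 2/3
No assignment yields a value below 2/3, so this is the minimum.

2/3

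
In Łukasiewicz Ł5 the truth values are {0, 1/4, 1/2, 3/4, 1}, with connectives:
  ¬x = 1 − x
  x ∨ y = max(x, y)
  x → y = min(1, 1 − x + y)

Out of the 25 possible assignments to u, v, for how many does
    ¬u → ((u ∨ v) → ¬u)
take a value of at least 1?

value 1: 25 assignments (counts)
So 25 of the 25 assignments meet the threshold.

25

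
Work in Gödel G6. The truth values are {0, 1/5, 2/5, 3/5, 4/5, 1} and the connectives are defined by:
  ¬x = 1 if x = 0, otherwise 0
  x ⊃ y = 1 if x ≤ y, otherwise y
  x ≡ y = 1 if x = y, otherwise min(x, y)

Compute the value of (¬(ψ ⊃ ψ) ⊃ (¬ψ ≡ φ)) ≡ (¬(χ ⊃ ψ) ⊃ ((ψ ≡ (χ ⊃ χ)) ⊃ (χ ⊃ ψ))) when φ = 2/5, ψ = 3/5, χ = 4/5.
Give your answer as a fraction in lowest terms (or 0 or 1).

ψ ⊃ ψ = 3/5 ⊃ 3/5 = 1
¬(ψ ⊃ ψ) = ¬1 = 0
¬ψ = ¬3/5 = 0
¬ψ ≡ φ = 0 ≡ 2/5 = 0
¬(ψ ⊃ ψ) ⊃ (¬ψ ≡ φ) = 0 ⊃ 0 = 1
χ ⊃ ψ = 4/5 ⊃ 3/5 = 3/5
¬(χ ⊃ ψ) = ¬3/5 = 0
χ ⊃ χ = 4/5 ⊃ 4/5 = 1
ψ ≡ (χ ⊃ χ) = 3/5 ≡ 1 = 3/5
χ ⊃ ψ = 4/5 ⊃ 3/5 = 3/5
(ψ ≡ (χ ⊃ χ)) ⊃ (χ ⊃ ψ) = 3/5 ⊃ 3/5 = 1
¬(χ ⊃ ψ) ⊃ ((ψ ≡ (χ ⊃ χ)) ⊃ (χ ⊃ ψ)) = 0 ⊃ 1 = 1
(¬(ψ ⊃ ψ) ⊃ (¬ψ ≡ φ)) ≡ (¬(χ ⊃ ψ) ⊃ ((ψ ≡ (χ ⊃ χ)) ⊃ (χ ⊃ ψ))) = 1 ≡ 1 = 1

1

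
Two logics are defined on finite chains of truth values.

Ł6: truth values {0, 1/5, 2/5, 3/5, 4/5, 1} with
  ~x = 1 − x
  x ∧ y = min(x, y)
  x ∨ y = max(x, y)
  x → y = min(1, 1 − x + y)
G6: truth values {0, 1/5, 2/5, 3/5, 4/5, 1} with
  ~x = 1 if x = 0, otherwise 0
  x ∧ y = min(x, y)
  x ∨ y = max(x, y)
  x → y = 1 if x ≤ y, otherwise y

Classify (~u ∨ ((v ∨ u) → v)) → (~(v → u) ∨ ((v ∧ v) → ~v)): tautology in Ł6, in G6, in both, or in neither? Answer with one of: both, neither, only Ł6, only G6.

In Ł6: at u = 0, v = 3/5 the value is 4/5 — not a tautology.
In G6: at u = 1/5, v = 1/5 the value is 0 — not a tautology.

neither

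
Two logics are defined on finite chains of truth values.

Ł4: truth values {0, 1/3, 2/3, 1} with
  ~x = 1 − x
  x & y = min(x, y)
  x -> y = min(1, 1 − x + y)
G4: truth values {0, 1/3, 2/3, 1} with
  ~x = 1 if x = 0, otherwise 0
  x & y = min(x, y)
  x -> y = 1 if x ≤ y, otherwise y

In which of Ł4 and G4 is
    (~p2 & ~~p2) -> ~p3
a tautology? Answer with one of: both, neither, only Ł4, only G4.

only G4

In Ł4: at p2 = 1/3, p3 = 1 the value is 2/3 — not a tautology.
In G4: every assignment gives 1 — tautology.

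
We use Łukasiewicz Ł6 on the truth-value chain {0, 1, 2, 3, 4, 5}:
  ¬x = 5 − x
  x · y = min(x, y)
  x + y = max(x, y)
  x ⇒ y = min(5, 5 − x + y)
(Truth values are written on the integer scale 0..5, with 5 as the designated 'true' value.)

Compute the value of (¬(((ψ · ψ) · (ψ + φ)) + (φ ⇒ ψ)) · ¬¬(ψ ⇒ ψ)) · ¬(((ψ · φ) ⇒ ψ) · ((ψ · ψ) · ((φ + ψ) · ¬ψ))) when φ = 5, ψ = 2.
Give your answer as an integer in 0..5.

ψ · ψ = 2 · 2 = 2
ψ + φ = 2 + 5 = 5
(ψ · ψ) · (ψ + φ) = 2 · 5 = 2
φ ⇒ ψ = 5 ⇒ 2 = 2
((ψ · ψ) · (ψ + φ)) + (φ ⇒ ψ) = 2 + 2 = 2
¬(((ψ · ψ) · (ψ + φ)) + (φ ⇒ ψ)) = ¬2 = 3
ψ ⇒ ψ = 2 ⇒ 2 = 5
¬(ψ ⇒ ψ) = ¬5 = 0
¬¬(ψ ⇒ ψ) = ¬0 = 5
¬(((ψ · ψ) · (ψ + φ)) + (φ ⇒ ψ)) · ¬¬(ψ ⇒ ψ) = 3 · 5 = 3
ψ · φ = 2 · 5 = 2
(ψ · φ) ⇒ ψ = 2 ⇒ 2 = 5
ψ · ψ = 2 · 2 = 2
φ + ψ = 5 + 2 = 5
¬ψ = ¬2 = 3
(φ + ψ) · ¬ψ = 5 · 3 = 3
(ψ · ψ) · ((φ + ψ) · ¬ψ) = 2 · 3 = 2
((ψ · φ) ⇒ ψ) · ((ψ · ψ) · ((φ + ψ) · ¬ψ)) = 5 · 2 = 2
¬(((ψ · φ) ⇒ ψ) · ((ψ · ψ) · ((φ + ψ) · ¬ψ))) = ¬2 = 3
(¬(((ψ · ψ) · (ψ + φ)) + (φ ⇒ ψ)) · ¬¬(ψ ⇒ ψ)) · ¬(((ψ · φ) ⇒ ψ) · ((ψ · ψ) · ((φ + ψ) · ¬ψ))) = 3 · 3 = 3

3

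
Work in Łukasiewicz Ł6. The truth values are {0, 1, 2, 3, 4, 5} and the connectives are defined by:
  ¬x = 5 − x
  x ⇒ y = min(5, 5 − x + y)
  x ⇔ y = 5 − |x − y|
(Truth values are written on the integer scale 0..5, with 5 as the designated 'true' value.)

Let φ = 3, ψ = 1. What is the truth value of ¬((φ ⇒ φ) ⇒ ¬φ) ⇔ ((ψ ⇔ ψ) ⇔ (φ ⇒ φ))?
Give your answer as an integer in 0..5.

3

φ ⇒ φ = 3 ⇒ 3 = 5
¬φ = ¬3 = 2
(φ ⇒ φ) ⇒ ¬φ = 5 ⇒ 2 = 2
¬((φ ⇒ φ) ⇒ ¬φ) = ¬2 = 3
ψ ⇔ ψ = 1 ⇔ 1 = 5
φ ⇒ φ = 3 ⇒ 3 = 5
(ψ ⇔ ψ) ⇔ (φ ⇒ φ) = 5 ⇔ 5 = 5
¬((φ ⇒ φ) ⇒ ¬φ) ⇔ ((ψ ⇔ ψ) ⇔ (φ ⇒ φ)) = 3 ⇔ 5 = 3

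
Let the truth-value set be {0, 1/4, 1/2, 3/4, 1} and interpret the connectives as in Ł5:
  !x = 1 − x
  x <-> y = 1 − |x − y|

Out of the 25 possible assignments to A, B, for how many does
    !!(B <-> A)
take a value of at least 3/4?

value 1: 5 assignments (counts)
value 3/4: 8 assignments (counts)
value 1/2: 6 assignments
value 1/4: 4 assignments
value 0: 2 assignments
So 13 of the 25 assignments meet the threshold.

13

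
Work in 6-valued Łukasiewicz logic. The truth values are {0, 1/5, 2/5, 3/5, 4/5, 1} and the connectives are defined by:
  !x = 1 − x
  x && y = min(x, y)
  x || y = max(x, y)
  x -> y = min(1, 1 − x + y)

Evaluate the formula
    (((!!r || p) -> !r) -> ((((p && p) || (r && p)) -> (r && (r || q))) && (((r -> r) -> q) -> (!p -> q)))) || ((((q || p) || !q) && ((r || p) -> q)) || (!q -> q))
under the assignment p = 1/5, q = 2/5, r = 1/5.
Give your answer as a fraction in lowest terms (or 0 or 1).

!r = !1/5 = 4/5
!!r = !4/5 = 1/5
!!r || p = 1/5 || 1/5 = 1/5
!r = !1/5 = 4/5
(!!r || p) -> !r = 1/5 -> 4/5 = 1
p && p = 1/5 && 1/5 = 1/5
r && p = 1/5 && 1/5 = 1/5
(p && p) || (r && p) = 1/5 || 1/5 = 1/5
r || q = 1/5 || 2/5 = 2/5
r && (r || q) = 1/5 && 2/5 = 1/5
((p && p) || (r && p)) -> (r && (r || q)) = 1/5 -> 1/5 = 1
r -> r = 1/5 -> 1/5 = 1
(r -> r) -> q = 1 -> 2/5 = 2/5
!p = !1/5 = 4/5
!p -> q = 4/5 -> 2/5 = 3/5
((r -> r) -> q) -> (!p -> q) = 2/5 -> 3/5 = 1
(((p && p) || (r && p)) -> (r && (r || q))) && (((r -> r) -> q) -> (!p -> q)) = 1 && 1 = 1
((!!r || p) -> !r) -> ((((p && p) || (r && p)) -> (r && (r || q))) && (((r -> r) -> q) -> (!p -> q))) = 1 -> 1 = 1
q || p = 2/5 || 1/5 = 2/5
!q = !2/5 = 3/5
(q || p) || !q = 2/5 || 3/5 = 3/5
r || p = 1/5 || 1/5 = 1/5
(r || p) -> q = 1/5 -> 2/5 = 1
((q || p) || !q) && ((r || p) -> q) = 3/5 && 1 = 3/5
!q = !2/5 = 3/5
!q -> q = 3/5 -> 2/5 = 4/5
(((q || p) || !q) && ((r || p) -> q)) || (!q -> q) = 3/5 || 4/5 = 4/5
(((!!r || p) -> !r) -> ((((p && p) || (r && p)) -> (r && (r || q))) && (((r -> r) -> q) -> (!p -> q)))) || ((((q || p) || !q) && ((r || p) -> q)) || (!q -> q)) = 1 || 4/5 = 1

1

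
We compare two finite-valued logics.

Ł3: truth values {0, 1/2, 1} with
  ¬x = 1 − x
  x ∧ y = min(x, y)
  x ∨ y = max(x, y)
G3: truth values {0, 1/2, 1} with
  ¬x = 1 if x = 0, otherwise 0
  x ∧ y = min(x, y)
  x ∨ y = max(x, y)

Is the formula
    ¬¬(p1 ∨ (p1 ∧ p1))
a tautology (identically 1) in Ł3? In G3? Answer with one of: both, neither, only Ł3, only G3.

In Ł3: at p1 = 0 the value is 0 — not a tautology.
In G3: at p1 = 0 the value is 0 — not a tautology.

neither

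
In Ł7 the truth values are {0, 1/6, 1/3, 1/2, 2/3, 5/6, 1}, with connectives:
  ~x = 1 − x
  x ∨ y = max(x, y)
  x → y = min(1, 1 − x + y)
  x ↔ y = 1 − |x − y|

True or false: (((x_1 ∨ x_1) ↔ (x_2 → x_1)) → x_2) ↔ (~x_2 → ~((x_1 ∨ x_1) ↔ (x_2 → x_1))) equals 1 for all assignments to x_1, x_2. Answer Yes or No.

Yes

At x_1 = 1/3, x_2 = 0, for instance:
x_1 ∨ x_1 = 1/3 ∨ 1/3 = 1/3
x_2 → x_1 = 0 → 1/3 = 1
(x_1 ∨ x_1) ↔ (x_2 → x_1) = 1/3 ↔ 1 = 1/3
((x_1 ∨ x_1) ↔ (x_2 → x_1)) → x_2 = 1/3 → 0 = 2/3
~x_2 = ~0 = 1
~((x_1 ∨ x_1) ↔ (x_2 → x_1)) = ~1/3 = 2/3
~x_2 → ~((x_1 ∨ x_1) ↔ (x_2 → x_1)) = 1 → 2/3 = 2/3
(((x_1 ∨ x_1) ↔ (x_2 → x_1)) → x_2) ↔ (~x_2 → ~((x_1 ∨ x_1) ↔ (x_2 → x_1))) = 2/3 ↔ 2/3 = 1
and checking the remaining 48 assignments likewise gives ≥ 1 in every case.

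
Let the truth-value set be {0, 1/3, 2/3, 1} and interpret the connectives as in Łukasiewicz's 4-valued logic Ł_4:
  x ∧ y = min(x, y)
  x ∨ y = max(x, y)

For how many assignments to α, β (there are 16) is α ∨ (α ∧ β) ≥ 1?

4

α = 0, β = 0 ↦ 0  <
α = 0, β = 1/3 ↦ 0  <
α = 0, β = 2/3 ↦ 0  <
α = 0, β = 1 ↦ 0  <
α = 1/3, β = 0 ↦ 1/3  <
α = 1/3, β = 1/3 ↦ 1/3  <
α = 1/3, β = 2/3 ↦ 1/3  <
α = 1/3, β = 1 ↦ 1/3  <
α = 2/3, β = 0 ↦ 2/3  <
α = 2/3, β = 1/3 ↦ 2/3  <
α = 2/3, β = 2/3 ↦ 2/3  <
α = 2/3, β = 1 ↦ 2/3  <
α = 1, β = 0 ↦ 1  ≥
α = 1, β = 1/3 ↦ 1  ≥
α = 1, β = 2/3 ↦ 1  ≥
α = 1, β = 1 ↦ 1  ≥
So 4 of the 16 assignments meet the threshold.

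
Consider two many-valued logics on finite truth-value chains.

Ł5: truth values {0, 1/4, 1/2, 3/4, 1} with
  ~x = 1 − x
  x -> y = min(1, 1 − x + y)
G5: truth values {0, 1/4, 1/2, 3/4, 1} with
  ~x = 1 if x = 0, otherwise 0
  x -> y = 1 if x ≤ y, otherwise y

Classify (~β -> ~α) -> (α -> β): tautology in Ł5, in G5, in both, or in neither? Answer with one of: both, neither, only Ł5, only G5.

In Ł5: every assignment gives 1 — tautology.
In G5: at α = 1/2, β = 1/4 the value is 1/4 — not a tautology.

only Ł5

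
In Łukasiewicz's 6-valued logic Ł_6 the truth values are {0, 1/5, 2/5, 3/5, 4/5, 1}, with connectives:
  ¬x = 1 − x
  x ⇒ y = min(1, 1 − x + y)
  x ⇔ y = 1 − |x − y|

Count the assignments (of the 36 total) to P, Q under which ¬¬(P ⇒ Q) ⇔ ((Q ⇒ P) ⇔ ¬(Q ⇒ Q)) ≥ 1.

2

value 1: 2 assignments (counts)
value 4/5: 4 assignments
value 3/5: 6 assignments
value 2/5: 8 assignments
value 1/5: 10 assignments
value 0: 6 assignments
So 2 of the 36 assignments meet the threshold.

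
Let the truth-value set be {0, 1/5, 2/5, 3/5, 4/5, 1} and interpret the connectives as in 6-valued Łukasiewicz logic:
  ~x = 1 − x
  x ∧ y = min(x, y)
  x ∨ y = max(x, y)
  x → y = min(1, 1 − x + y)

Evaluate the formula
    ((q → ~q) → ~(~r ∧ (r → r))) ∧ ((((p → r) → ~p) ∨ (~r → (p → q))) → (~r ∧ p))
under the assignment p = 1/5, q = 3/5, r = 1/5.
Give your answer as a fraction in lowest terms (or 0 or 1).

~q = ~3/5 = 2/5
q → ~q = 3/5 → 2/5 = 4/5
~r = ~1/5 = 4/5
r → r = 1/5 → 1/5 = 1
~r ∧ (r → r) = 4/5 ∧ 1 = 4/5
~(~r ∧ (r → r)) = ~4/5 = 1/5
(q → ~q) → ~(~r ∧ (r → r)) = 4/5 → 1/5 = 2/5
p → r = 1/5 → 1/5 = 1
~p = ~1/5 = 4/5
(p → r) → ~p = 1 → 4/5 = 4/5
~r = ~1/5 = 4/5
p → q = 1/5 → 3/5 = 1
~r → (p → q) = 4/5 → 1 = 1
((p → r) → ~p) ∨ (~r → (p → q)) = 4/5 ∨ 1 = 1
~r = ~1/5 = 4/5
~r ∧ p = 4/5 ∧ 1/5 = 1/5
(((p → r) → ~p) ∨ (~r → (p → q))) → (~r ∧ p) = 1 → 1/5 = 1/5
((q → ~q) → ~(~r ∧ (r → r))) ∧ ((((p → r) → ~p) ∨ (~r → (p → q))) → (~r ∧ p)) = 2/5 ∧ 1/5 = 1/5

1/5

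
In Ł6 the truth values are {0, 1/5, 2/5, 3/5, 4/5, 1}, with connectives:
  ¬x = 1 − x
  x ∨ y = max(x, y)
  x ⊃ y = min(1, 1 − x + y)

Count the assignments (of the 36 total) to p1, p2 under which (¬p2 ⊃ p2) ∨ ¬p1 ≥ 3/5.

30

value 1: 21 assignments (counts)
value 4/5: 7 assignments (counts)
value 3/5: 2 assignments (counts)
value 2/5: 4 assignments
value 1/5: 1 assignment
value 0: 1 assignment
So 30 of the 36 assignments meet the threshold.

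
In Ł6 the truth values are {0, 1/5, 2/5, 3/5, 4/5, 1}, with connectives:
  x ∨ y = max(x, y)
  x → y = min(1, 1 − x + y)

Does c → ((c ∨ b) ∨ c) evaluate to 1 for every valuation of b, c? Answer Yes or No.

At b = 3/5, c = 1, for instance:
c ∨ b = 1 ∨ 3/5 = 1
(c ∨ b) ∨ c = 1 ∨ 1 = 1
c → ((c ∨ b) ∨ c) = 1 → 1 = 1
and checking the remaining 35 assignments likewise gives ≥ 1 in every case.

Yes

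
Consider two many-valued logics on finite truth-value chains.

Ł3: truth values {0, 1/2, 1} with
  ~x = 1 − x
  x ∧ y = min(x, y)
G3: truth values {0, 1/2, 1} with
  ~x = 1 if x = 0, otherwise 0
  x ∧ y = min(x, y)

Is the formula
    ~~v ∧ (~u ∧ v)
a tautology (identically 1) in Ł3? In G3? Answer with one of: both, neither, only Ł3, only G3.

neither

In Ł3: at u = 0, v = 0 the value is 0 — not a tautology.
In G3: at u = 0, v = 0 the value is 0 — not a tautology.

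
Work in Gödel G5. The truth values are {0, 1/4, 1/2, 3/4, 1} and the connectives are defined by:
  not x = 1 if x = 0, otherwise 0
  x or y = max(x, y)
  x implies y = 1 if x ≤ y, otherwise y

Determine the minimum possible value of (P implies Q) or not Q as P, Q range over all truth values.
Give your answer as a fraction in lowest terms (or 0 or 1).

Take P = 1/2, Q = 1/4:
P implies Q = 1/2 implies 1/4 = 1/4
not Q = not 1/4 = 0
(P implies Q) or not Q = 1/4 or 0 = 1/4
No assignment yields a value below 1/4, so this is the minimum.

1/4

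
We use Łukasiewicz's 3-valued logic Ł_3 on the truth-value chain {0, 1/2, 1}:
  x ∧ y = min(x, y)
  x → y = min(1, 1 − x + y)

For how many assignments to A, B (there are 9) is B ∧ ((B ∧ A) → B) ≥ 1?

A = 0, B = 0 ↦ 0  <
A = 0, B = 1/2 ↦ 1/2  <
A = 0, B = 1 ↦ 1  ≥
A = 1/2, B = 0 ↦ 0  <
A = 1/2, B = 1/2 ↦ 1/2  <
A = 1/2, B = 1 ↦ 1  ≥
A = 1, B = 0 ↦ 0  <
A = 1, B = 1/2 ↦ 1/2  <
A = 1, B = 1 ↦ 1  ≥
So 3 of the 9 assignments meet the threshold.

3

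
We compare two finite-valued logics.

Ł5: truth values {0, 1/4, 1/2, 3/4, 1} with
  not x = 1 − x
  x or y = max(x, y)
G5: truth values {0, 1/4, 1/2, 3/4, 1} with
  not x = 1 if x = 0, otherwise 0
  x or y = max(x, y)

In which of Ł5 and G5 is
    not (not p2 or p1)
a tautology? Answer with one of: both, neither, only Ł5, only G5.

neither

In Ł5: at p1 = 0, p2 = 0 the value is 0 — not a tautology.
In G5: at p1 = 0, p2 = 0 the value is 0 — not a tautology.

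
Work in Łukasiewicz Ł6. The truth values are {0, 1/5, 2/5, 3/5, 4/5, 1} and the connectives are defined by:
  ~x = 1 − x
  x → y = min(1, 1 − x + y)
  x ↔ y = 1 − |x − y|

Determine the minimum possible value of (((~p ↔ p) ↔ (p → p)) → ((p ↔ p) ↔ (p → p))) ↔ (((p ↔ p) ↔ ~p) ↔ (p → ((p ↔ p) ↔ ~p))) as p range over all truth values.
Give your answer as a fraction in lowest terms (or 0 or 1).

3/5

Take p = 2/5:
~p = ~2/5 = 3/5
~p ↔ p = 3/5 ↔ 2/5 = 4/5
p → p = 2/5 → 2/5 = 1
(~p ↔ p) ↔ (p → p) = 4/5 ↔ 1 = 4/5
p ↔ p = 2/5 ↔ 2/5 = 1
p → p = 2/5 → 2/5 = 1
(p ↔ p) ↔ (p → p) = 1 ↔ 1 = 1
((~p ↔ p) ↔ (p → p)) → ((p ↔ p) ↔ (p → p)) = 4/5 → 1 = 1
p ↔ p = 2/5 ↔ 2/5 = 1
~p = ~2/5 = 3/5
(p ↔ p) ↔ ~p = 1 ↔ 3/5 = 3/5
p ↔ p = 2/5 ↔ 2/5 = 1
~p = ~2/5 = 3/5
(p ↔ p) ↔ ~p = 1 ↔ 3/5 = 3/5
p → ((p ↔ p) ↔ ~p) = 2/5 → 3/5 = 1
((p ↔ p) ↔ ~p) ↔ (p → ((p ↔ p) ↔ ~p)) = 3/5 ↔ 1 = 3/5
(((~p ↔ p) ↔ (p → p)) → ((p ↔ p) ↔ (p → p))) ↔ (((p ↔ p) ↔ ~p) ↔ (p → ((p ↔ p) ↔ ~p))) = 1 ↔ 3/5 = 3/5
No assignment yields a value below 3/5, so this is the minimum.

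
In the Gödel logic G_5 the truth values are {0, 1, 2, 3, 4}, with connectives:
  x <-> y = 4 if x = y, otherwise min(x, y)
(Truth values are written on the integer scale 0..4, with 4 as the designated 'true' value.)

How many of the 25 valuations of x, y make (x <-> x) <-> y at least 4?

5

value 4: 5 assignments (counts)
value 3: 5 assignments
value 2: 5 assignments
value 1: 5 assignments
value 0: 5 assignments
So 5 of the 25 assignments meet the threshold.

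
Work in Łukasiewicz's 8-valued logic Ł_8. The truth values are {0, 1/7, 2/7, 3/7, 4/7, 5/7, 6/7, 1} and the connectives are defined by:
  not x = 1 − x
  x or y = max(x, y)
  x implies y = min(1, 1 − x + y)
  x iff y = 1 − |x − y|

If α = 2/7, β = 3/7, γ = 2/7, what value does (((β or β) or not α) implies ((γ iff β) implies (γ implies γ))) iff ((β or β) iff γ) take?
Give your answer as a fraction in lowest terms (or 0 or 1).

6/7

β or β = 3/7 or 3/7 = 3/7
not α = not 2/7 = 5/7
(β or β) or not α = 3/7 or 5/7 = 5/7
γ iff β = 2/7 iff 3/7 = 6/7
γ implies γ = 2/7 implies 2/7 = 1
(γ iff β) implies (γ implies γ) = 6/7 implies 1 = 1
((β or β) or not α) implies ((γ iff β) implies (γ implies γ)) = 5/7 implies 1 = 1
β or β = 3/7 or 3/7 = 3/7
(β or β) iff γ = 3/7 iff 2/7 = 6/7
(((β or β) or not α) implies ((γ iff β) implies (γ implies γ))) iff ((β or β) iff γ) = 1 iff 6/7 = 6/7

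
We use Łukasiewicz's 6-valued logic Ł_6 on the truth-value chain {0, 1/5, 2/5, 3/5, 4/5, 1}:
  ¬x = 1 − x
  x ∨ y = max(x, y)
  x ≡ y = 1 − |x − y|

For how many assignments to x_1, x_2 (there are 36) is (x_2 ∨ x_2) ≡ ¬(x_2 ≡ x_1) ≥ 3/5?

value 1: 8 assignments (counts)
value 4/5: 10 assignments (counts)
value 3/5: 7 assignments (counts)
value 2/5: 6 assignments
value 1/5: 3 assignments
value 0: 2 assignments
So 25 of the 36 assignments meet the threshold.

25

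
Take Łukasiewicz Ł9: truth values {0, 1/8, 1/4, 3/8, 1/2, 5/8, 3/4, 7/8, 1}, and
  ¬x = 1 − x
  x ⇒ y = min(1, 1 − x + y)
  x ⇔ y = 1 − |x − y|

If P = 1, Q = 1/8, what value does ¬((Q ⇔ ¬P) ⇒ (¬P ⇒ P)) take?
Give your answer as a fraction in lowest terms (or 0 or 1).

0

¬P = ¬1 = 0
Q ⇔ ¬P = 1/8 ⇔ 0 = 7/8
¬P = ¬1 = 0
¬P ⇒ P = 0 ⇒ 1 = 1
(Q ⇔ ¬P) ⇒ (¬P ⇒ P) = 7/8 ⇒ 1 = 1
¬((Q ⇔ ¬P) ⇒ (¬P ⇒ P)) = ¬1 = 0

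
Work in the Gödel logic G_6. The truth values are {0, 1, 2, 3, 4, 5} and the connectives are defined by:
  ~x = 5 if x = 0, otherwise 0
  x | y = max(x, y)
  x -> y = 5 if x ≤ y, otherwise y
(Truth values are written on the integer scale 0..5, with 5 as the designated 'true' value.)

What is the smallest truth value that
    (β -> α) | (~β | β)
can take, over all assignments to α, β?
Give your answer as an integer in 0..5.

Take α = 0, β = 1:
β -> α = 1 -> 0 = 0
~β = ~1 = 0
~β | β = 0 | 1 = 1
(β -> α) | (~β | β) = 0 | 1 = 1
No assignment yields a value below 1, so this is the minimum.

1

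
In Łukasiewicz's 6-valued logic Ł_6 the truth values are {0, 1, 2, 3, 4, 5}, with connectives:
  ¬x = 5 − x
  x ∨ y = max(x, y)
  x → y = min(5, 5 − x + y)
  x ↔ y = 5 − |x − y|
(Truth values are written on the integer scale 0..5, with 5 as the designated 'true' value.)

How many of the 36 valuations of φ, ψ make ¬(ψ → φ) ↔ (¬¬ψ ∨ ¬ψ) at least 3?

11

value 5: 3 assignments (counts)
value 4: 4 assignments (counts)
value 3: 4 assignments (counts)
value 2: 10 assignments
value 1: 8 assignments
value 0: 7 assignments
So 11 of the 36 assignments meet the threshold.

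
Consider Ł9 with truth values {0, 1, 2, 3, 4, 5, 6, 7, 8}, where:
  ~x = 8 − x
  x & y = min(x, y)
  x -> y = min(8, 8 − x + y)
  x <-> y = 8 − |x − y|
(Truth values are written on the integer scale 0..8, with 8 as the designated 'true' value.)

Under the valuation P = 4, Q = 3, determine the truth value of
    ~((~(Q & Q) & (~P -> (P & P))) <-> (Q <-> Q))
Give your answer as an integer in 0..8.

Q & Q = 3 & 3 = 3
~(Q & Q) = ~3 = 5
~P = ~4 = 4
P & P = 4 & 4 = 4
~P -> (P & P) = 4 -> 4 = 8
~(Q & Q) & (~P -> (P & P)) = 5 & 8 = 5
Q <-> Q = 3 <-> 3 = 8
(~(Q & Q) & (~P -> (P & P))) <-> (Q <-> Q) = 5 <-> 8 = 5
~((~(Q & Q) & (~P -> (P & P))) <-> (Q <-> Q)) = ~5 = 3

3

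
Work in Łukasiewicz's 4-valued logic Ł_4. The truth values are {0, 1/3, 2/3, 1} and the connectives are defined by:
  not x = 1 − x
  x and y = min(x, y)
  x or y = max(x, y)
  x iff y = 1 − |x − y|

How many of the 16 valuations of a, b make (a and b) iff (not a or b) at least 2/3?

a = 0, b = 0 ↦ 0  <
a = 0, b = 1/3 ↦ 0  <
a = 0, b = 2/3 ↦ 0  <
a = 0, b = 1 ↦ 0  <
a = 1/3, b = 0 ↦ 1/3  <
a = 1/3, b = 1/3 ↦ 2/3  ≥
a = 1/3, b = 2/3 ↦ 2/3  ≥
a = 1/3, b = 1 ↦ 1/3  <
a = 2/3, b = 0 ↦ 2/3  ≥
a = 2/3, b = 1/3 ↦ 1  ≥
a = 2/3, b = 2/3 ↦ 1  ≥
a = 2/3, b = 1 ↦ 2/3  ≥
a = 1, b = 0 ↦ 1  ≥
a = 1, b = 1/3 ↦ 1  ≥
a = 1, b = 2/3 ↦ 1  ≥
a = 1, b = 1 ↦ 1  ≥
So 10 of the 16 assignments meet the threshold.

10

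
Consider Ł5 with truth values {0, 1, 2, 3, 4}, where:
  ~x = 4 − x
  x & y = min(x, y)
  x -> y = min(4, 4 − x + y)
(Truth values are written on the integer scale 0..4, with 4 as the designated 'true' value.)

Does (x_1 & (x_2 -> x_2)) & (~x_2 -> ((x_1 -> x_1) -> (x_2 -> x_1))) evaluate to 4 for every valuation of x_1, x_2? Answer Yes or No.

No

Counterexample: take x_1 = 0, x_2 = 0.
x_2 -> x_2 = 0 -> 0 = 4
x_1 & (x_2 -> x_2) = 0 & 4 = 0
~x_2 = ~0 = 4
x_1 -> x_1 = 0 -> 0 = 4
x_2 -> x_1 = 0 -> 0 = 4
(x_1 -> x_1) -> (x_2 -> x_1) = 4 -> 4 = 4
~x_2 -> ((x_1 -> x_1) -> (x_2 -> x_1)) = 4 -> 4 = 4
(x_1 & (x_2 -> x_2)) & (~x_2 -> ((x_1 -> x_1) -> (x_2 -> x_1))) = 0 & 4 = 0
This gives 0 ≠ 4.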